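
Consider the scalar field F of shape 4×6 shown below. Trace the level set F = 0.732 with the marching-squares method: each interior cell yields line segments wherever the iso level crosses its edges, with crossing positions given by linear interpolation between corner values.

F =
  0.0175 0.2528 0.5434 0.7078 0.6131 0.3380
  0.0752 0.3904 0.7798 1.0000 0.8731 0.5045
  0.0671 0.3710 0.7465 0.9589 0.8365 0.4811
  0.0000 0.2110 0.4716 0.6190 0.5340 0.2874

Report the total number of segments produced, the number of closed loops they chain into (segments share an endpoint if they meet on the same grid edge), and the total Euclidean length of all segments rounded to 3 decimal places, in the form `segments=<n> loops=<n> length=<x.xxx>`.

cell (0,1): code 0100 → (0.798,2.000)–(1.000,1.877)
cell (0,2): code 1100 → (0.083,3.000)–(0.798,2.000)
cell (0,3): code 1100 → (0.457,4.000)–(0.083,3.000)
cell (0,4): code 1000 → (1.000,4.383)–(0.457,4.000)
cell (1,1): code 0110 → (1.000,1.877)–(2.000,1.961)
cell (1,4): code 1001 → (2.000,4.294)–(1.000,4.383)
cell (2,1): code 0010 → (2.000,1.961)–(2.053,2.000)
cell (2,2): code 0011 → (2.053,2.000)–(2.668,3.000)
cell (2,3): code 0011 → (2.668,3.000)–(2.345,4.000)
cell (2,4): code 0001 → (2.345,4.000)–(2.000,4.294)
total: 10 segments, chained into 1 closed loop(s), length Σ = 7.948739

segments=10 loops=1 length=7.949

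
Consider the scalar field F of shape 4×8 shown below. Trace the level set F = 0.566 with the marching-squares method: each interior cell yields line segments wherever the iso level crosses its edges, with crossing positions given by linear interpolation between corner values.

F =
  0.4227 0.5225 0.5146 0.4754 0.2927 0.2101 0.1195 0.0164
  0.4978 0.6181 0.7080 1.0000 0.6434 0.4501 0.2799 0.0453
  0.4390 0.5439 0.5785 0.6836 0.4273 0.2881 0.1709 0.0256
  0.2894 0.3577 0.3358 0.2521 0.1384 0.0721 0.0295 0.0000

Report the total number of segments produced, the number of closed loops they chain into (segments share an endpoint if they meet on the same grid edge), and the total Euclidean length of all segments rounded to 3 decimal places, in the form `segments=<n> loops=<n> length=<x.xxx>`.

segments=12 loops=1 length=9.174

cell (0,0): code 0100 → (0.455,1.000)–(1.000,0.567)
cell (0,1): code 1100 → (0.266,2.000)–(0.455,1.000)
cell (0,2): code 1100 → (0.173,3.000)–(0.266,2.000)
cell (0,3): code 1100 → (0.779,4.000)–(0.173,3.000)
cell (0,4): code 1000 → (1.000,4.400)–(0.779,4.000)
cell (1,0): code 0010 → (1.000,0.567)–(1.702,1.000)
cell (1,1): code 0111 → (1.702,1.000)–(2.000,1.639)
cell (1,3): code 1011 → (2.000,3.459)–(1.358,4.000)
cell (1,4): code 0001 → (1.358,4.000)–(1.000,4.400)
cell (2,1): code 0010 → (2.000,1.639)–(2.052,2.000)
cell (2,2): code 0011 → (2.052,2.000)–(2.273,3.000)
cell (2,3): code 0001 → (2.273,3.000)–(2.000,3.459)
total: 12 segments, chained into 1 closed loop(s), length Σ = 9.174211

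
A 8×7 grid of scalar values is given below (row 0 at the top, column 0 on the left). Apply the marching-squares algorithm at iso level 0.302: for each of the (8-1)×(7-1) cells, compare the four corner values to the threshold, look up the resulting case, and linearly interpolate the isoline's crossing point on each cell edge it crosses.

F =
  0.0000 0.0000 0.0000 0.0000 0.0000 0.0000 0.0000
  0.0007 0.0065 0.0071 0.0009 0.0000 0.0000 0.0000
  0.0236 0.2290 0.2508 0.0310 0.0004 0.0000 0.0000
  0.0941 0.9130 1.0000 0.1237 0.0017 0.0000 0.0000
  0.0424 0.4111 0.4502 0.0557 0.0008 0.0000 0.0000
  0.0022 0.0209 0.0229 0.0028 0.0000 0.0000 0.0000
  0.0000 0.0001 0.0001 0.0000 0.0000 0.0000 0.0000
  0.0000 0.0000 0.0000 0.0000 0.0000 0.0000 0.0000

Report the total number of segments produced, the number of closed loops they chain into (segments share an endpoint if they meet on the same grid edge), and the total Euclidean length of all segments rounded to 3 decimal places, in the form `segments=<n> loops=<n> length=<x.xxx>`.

segments=8 loops=1 length=7.493

cell (2,0): code 0100 → (2.107,1.000)–(3.000,0.254)
cell (2,1): code 1100 → (2.068,2.000)–(2.107,1.000)
cell (2,2): code 1000 → (3.000,2.797)–(2.068,2.000)
cell (3,0): code 0110 → (3.000,0.254)–(4.000,0.704)
cell (3,2): code 1001 → (4.000,2.376)–(3.000,2.797)
cell (4,0): code 0010 → (4.000,0.704)–(4.280,1.000)
cell (4,1): code 0011 → (4.280,1.000)–(4.347,2.000)
cell (4,2): code 0001 → (4.347,2.000)–(4.000,2.376)
total: 8 segments, chained into 1 closed loop(s), length Σ = 7.492654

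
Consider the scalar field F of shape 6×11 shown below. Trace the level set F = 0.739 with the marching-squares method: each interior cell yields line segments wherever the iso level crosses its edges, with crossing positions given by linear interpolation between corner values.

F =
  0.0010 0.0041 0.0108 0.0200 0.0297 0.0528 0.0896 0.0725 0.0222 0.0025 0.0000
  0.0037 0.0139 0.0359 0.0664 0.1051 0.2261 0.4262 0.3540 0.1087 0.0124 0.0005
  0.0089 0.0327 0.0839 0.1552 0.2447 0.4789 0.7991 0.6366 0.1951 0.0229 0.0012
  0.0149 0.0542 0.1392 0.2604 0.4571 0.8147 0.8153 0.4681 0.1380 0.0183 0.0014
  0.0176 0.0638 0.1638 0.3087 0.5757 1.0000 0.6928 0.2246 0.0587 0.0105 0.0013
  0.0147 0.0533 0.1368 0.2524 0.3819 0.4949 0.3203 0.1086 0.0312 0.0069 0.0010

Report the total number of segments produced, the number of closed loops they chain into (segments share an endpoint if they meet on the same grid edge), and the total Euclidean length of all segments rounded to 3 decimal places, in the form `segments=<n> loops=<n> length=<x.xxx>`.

segments=10 loops=1 length=7.036

cell (1,5): code 0100 → (1.839,6.000)–(2.000,5.812)
cell (1,6): code 1000 → (2.000,6.370)–(1.839,6.000)
cell (2,4): code 0100 → (2.775,5.000)–(3.000,4.788)
cell (2,5): code 1110 → (2.000,5.812)–(2.775,5.000)
cell (2,6): code 1001 → (3.000,6.220)–(2.000,6.370)
cell (3,4): code 0110 → (3.000,4.788)–(4.000,4.385)
cell (3,5): code 1011 → (4.000,5.850)–(3.623,6.000)
cell (3,6): code 0001 → (3.623,6.000)–(3.000,6.220)
cell (4,4): code 0010 → (4.000,4.385)–(4.517,5.000)
cell (4,5): code 0001 → (4.517,5.000)–(4.000,5.850)
total: 10 segments, chained into 1 closed loop(s), length Σ = 7.036282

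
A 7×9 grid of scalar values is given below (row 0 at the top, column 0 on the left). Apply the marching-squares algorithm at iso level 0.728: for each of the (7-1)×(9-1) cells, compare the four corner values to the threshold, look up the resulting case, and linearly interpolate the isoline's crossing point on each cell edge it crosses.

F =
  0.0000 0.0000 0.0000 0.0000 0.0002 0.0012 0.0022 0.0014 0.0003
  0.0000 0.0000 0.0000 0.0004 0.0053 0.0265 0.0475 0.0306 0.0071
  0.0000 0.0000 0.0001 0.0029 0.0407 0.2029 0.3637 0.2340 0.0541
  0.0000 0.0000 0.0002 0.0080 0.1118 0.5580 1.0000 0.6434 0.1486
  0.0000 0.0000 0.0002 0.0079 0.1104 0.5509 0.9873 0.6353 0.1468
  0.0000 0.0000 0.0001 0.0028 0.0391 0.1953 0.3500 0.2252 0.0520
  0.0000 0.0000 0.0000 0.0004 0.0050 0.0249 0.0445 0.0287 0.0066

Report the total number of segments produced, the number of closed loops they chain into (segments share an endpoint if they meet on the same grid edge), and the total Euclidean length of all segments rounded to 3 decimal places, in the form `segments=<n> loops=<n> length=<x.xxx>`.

segments=6 loops=1 length=5.186

cell (2,5): code 0100 → (2.573,6.000)–(3.000,5.385)
cell (2,6): code 1000 → (3.000,6.763)–(2.573,6.000)
cell (3,5): code 0110 → (3.000,5.385)–(4.000,5.406)
cell (3,6): code 1001 → (4.000,6.737)–(3.000,6.763)
cell (4,5): code 0010 → (4.000,5.406)–(4.407,6.000)
cell (4,6): code 0001 → (4.407,6.000)–(4.000,6.737)
total: 6 segments, chained into 1 closed loop(s), length Σ = 5.185907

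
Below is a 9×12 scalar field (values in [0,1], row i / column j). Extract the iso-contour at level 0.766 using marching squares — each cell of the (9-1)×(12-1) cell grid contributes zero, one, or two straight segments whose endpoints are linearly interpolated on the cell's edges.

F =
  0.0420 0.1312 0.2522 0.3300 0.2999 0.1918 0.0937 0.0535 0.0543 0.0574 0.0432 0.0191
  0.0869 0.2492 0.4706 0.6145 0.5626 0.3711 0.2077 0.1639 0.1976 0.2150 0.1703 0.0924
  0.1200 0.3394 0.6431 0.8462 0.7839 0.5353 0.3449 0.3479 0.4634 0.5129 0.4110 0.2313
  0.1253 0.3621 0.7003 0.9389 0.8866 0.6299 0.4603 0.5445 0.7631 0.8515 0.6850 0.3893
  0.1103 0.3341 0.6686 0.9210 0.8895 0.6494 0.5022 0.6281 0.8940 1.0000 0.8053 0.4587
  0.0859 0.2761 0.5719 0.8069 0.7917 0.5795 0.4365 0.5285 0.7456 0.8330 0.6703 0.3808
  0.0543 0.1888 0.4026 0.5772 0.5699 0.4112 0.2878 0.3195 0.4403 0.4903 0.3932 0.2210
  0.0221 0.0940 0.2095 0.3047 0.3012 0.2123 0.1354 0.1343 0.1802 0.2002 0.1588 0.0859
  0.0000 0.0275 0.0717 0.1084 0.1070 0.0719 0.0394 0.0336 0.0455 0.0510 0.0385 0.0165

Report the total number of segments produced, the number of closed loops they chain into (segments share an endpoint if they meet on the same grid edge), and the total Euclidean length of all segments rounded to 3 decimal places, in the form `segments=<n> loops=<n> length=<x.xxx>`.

segments=24 loops=2 length=17.007

cell (1,2): code 0100 → (1.654,3.000)–(2.000,2.605)
cell (1,3): code 1100 → (1.919,4.000)–(1.654,3.000)
cell (1,4): code 1000 → (2.000,4.072)–(1.919,4.000)
cell (2,2): code 0110 → (2.000,2.605)–(3.000,2.275)
cell (2,4): code 1001 → (3.000,4.470)–(2.000,4.072)
cell (2,8): code 0100 → (2.747,9.000)–(3.000,8.033)
cell (2,9): code 1000 → (3.000,9.514)–(2.747,9.000)
cell (3,2): code 0110 → (3.000,2.275)–(4.000,2.386)
cell (3,4): code 1001 → (4.000,4.514)–(3.000,4.470)
cell (3,7): code 0100 → (3.022,8.000)–(4.000,7.519)
cell (3,8): code 1110 → (3.000,8.033)–(3.022,8.000)
cell (3,9): code 1101 → (3.673,10.000)–(3.000,9.514)
cell (3,10): code 1000 → (4.000,10.113)–(3.673,10.000)
cell (4,2): code 0110 → (4.000,2.386)–(5.000,2.826)
cell (4,4): code 1001 → (5.000,4.121)–(4.000,4.514)
cell (4,7): code 0010 → (4.000,7.519)–(4.863,8.000)
cell (4,8): code 0111 → (4.863,8.000)–(5.000,8.233)
cell (4,9): code 1011 → (5.000,9.412)–(4.291,10.000)
cell (4,10): code 0001 → (4.291,10.000)–(4.000,10.113)
cell (5,2): code 0010 → (5.000,2.826)–(5.178,3.000)
cell (5,3): code 0011 → (5.178,3.000)–(5.116,4.000)
cell (5,4): code 0001 → (5.116,4.000)–(5.000,4.121)
cell (5,8): code 0010 → (5.000,8.233)–(5.196,9.000)
cell (5,9): code 0001 → (5.196,9.000)–(5.000,9.412)
total: 24 segments, chained into 2 closed loop(s), length Σ = 17.006903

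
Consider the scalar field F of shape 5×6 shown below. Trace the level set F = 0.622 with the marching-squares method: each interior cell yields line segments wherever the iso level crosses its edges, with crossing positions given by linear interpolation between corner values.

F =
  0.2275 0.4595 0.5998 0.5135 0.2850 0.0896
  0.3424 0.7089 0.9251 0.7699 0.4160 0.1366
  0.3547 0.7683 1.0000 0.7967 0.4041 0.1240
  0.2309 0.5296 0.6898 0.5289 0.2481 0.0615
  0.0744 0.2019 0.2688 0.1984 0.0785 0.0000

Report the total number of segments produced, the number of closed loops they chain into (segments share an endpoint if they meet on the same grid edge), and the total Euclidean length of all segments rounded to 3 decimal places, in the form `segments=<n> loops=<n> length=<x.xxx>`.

cell (0,0): code 0100 → (0.652,1.000)–(1.000,0.763)
cell (0,1): code 1100 → (0.068,2.000)–(0.652,1.000)
cell (0,2): code 1100 → (0.423,3.000)–(0.068,2.000)
cell (0,3): code 1000 → (1.000,3.418)–(0.423,3.000)
cell (1,0): code 0110 → (1.000,0.763)–(2.000,0.646)
cell (1,3): code 1001 → (2.000,3.445)–(1.000,3.418)
cell (2,0): code 0010 → (2.000,0.646)–(2.613,1.000)
cell (2,1): code 0111 → (2.613,1.000)–(3.000,1.577)
cell (2,2): code 1011 → (3.000,2.421)–(2.652,3.000)
cell (2,3): code 0001 → (2.652,3.000)–(2.000,3.445)
cell (3,1): code 0010 → (3.000,1.577)–(3.161,2.000)
cell (3,2): code 0001 → (3.161,2.000)–(3.000,2.421)
total: 12 segments, chained into 1 closed loop(s), length Σ = 9.130639

segments=12 loops=1 length=9.131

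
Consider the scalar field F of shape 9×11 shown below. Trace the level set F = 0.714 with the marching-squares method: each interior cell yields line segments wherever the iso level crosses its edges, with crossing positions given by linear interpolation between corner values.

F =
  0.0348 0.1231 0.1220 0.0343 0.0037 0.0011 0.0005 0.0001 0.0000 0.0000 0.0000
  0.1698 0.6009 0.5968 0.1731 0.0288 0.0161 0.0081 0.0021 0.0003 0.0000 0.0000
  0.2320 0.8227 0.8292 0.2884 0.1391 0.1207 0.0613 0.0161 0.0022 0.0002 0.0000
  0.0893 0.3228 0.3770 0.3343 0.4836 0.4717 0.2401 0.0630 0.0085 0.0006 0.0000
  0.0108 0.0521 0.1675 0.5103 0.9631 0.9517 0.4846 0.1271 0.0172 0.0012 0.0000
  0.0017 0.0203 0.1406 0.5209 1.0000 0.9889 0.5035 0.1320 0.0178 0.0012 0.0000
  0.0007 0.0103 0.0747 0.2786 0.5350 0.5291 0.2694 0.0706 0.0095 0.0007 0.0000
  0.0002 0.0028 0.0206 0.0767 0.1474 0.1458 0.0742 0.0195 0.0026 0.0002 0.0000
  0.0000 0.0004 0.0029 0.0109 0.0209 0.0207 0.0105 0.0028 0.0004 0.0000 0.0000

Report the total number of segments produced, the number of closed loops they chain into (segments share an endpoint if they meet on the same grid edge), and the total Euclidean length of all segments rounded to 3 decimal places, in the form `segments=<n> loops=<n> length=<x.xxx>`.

segments=14 loops=2 length=10.831

cell (1,0): code 0100 → (1.510,1.000)–(2.000,0.816)
cell (1,1): code 1100 → (1.504,2.000)–(1.510,1.000)
cell (1,2): code 1000 → (2.000,2.213)–(1.504,2.000)
cell (2,0): code 0010 → (2.000,0.816)–(2.217,1.000)
cell (2,1): code 0011 → (2.217,1.000)–(2.255,2.000)
cell (2,2): code 0001 → (2.255,2.000)–(2.000,2.213)
cell (3,3): code 0100 → (3.481,4.000)–(4.000,3.450)
cell (3,4): code 1100 → (3.505,5.000)–(3.481,4.000)
cell (3,5): code 1000 → (4.000,5.509)–(3.505,5.000)
cell (4,3): code 0110 → (4.000,3.450)–(5.000,3.403)
cell (4,5): code 1001 → (5.000,5.566)–(4.000,5.509)
cell (5,3): code 0010 → (5.000,3.403)–(5.615,4.000)
cell (5,4): code 0011 → (5.615,4.000)–(5.598,5.000)
cell (5,5): code 0001 → (5.598,5.000)–(5.000,5.566)
total: 14 segments, chained into 2 closed loop(s), length Σ = 10.831211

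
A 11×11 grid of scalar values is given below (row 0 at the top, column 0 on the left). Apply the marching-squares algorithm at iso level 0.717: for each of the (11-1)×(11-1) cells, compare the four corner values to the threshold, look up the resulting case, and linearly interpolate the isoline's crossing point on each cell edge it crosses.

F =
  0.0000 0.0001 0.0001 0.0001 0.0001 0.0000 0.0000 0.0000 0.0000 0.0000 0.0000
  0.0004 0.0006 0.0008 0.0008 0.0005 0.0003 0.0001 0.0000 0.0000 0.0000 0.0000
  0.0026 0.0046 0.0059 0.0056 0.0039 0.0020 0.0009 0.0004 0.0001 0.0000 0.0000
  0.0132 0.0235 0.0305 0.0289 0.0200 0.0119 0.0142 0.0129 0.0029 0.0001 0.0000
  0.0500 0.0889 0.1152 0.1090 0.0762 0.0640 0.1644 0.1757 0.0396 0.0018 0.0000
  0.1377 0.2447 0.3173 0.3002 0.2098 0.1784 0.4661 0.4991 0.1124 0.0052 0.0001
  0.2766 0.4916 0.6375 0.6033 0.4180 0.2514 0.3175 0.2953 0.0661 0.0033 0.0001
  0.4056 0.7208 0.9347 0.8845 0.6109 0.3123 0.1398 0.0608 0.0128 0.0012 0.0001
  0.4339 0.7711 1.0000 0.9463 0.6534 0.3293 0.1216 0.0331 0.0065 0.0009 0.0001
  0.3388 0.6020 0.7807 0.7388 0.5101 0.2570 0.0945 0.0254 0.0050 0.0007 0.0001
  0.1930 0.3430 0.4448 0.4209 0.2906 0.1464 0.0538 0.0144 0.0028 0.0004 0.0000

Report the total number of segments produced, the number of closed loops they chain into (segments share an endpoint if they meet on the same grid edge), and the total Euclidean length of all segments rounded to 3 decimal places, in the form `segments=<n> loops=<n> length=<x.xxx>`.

segments=12 loops=1 length=9.175

cell (6,0): code 0100 → (6.983,1.000)–(7.000,0.988)
cell (6,1): code 1100 → (6.267,2.000)–(6.983,1.000)
cell (6,2): code 1100 → (6.404,3.000)–(6.267,2.000)
cell (6,3): code 1000 → (7.000,3.612)–(6.404,3.000)
cell (7,0): code 0110 → (7.000,0.988)–(8.000,0.840)
cell (7,3): code 1001 → (8.000,3.783)–(7.000,3.612)
cell (8,0): code 0010 → (8.000,0.840)–(8.320,1.000)
cell (8,1): code 0111 → (8.320,1.000)–(9.000,1.644)
cell (8,3): code 1001 → (9.000,3.095)–(8.000,3.783)
cell (9,1): code 0010 → (9.000,1.644)–(9.190,2.000)
cell (9,2): code 0011 → (9.190,2.000)–(9.069,3.000)
cell (9,3): code 0001 → (9.069,3.000)–(9.000,3.095)
total: 12 segments, chained into 1 closed loop(s), length Σ = 9.175495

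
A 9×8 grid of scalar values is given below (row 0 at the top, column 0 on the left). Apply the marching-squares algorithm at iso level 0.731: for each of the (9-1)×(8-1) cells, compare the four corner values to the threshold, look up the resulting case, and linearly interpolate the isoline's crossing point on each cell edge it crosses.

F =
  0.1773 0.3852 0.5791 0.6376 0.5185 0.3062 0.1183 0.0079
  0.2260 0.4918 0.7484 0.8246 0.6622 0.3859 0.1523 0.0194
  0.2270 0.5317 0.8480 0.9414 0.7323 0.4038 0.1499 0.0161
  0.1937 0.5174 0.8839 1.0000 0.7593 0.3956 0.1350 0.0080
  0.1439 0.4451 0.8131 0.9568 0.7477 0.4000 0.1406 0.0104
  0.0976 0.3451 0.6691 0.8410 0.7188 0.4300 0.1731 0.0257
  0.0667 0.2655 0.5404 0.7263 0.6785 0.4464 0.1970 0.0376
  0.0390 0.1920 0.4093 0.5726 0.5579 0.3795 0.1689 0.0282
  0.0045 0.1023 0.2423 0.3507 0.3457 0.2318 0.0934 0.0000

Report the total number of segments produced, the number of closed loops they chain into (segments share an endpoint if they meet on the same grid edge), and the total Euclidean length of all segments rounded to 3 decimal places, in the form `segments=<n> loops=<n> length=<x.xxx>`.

cell (0,1): code 0100 → (0.897,2.000)–(1.000,1.932)
cell (0,2): code 1100 → (0.499,3.000)–(0.897,2.000)
cell (0,3): code 1000 → (1.000,3.576)–(0.499,3.000)
cell (1,1): code 0110 → (1.000,1.932)–(2.000,1.630)
cell (1,3): code 1101 → (1.981,4.000)–(1.000,3.576)
cell (1,4): code 1000 → (2.000,4.004)–(1.981,4.000)
cell (2,1): code 0110 → (2.000,1.630)–(3.000,1.583)
cell (2,4): code 1001 → (3.000,4.078)–(2.000,4.004)
cell (3,1): code 0110 → (3.000,1.583)–(4.000,1.777)
cell (3,4): code 1001 → (4.000,4.048)–(3.000,4.078)
cell (4,1): code 0010 → (4.000,1.777)–(4.570,2.000)
cell (4,2): code 0111 → (4.570,2.000)–(5.000,2.360)
cell (4,3): code 1011 → (5.000,3.900)–(4.578,4.000)
cell (4,4): code 0001 → (4.578,4.000)–(4.000,4.048)
cell (5,2): code 0010 → (5.000,2.360)–(5.959,3.000)
cell (5,3): code 0001 → (5.959,3.000)–(5.000,3.900)
total: 16 segments, chained into 1 closed loop(s), length Σ = 12.773064

segments=16 loops=1 length=12.773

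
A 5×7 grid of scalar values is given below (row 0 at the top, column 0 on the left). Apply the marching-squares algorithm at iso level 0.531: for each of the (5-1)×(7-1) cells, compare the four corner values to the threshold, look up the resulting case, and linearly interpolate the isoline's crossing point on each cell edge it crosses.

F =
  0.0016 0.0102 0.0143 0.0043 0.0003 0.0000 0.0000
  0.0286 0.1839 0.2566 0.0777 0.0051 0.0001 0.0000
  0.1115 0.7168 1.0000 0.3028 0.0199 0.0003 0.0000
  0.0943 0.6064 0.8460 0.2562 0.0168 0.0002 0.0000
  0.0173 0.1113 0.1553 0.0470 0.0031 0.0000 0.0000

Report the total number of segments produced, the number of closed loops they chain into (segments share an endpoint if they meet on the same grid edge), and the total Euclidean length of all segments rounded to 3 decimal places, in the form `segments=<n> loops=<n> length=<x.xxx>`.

segments=8 loops=1 length=6.407

cell (1,0): code 0100 → (1.651,1.000)–(2.000,0.693)
cell (1,1): code 1100 → (1.369,2.000)–(1.651,1.000)
cell (1,2): code 1000 → (2.000,2.673)–(1.369,2.000)
cell (2,0): code 0110 → (2.000,0.693)–(3.000,0.853)
cell (2,2): code 1001 → (3.000,2.534)–(2.000,2.673)
cell (3,0): code 0010 → (3.000,0.853)–(3.152,1.000)
cell (3,1): code 0011 → (3.152,1.000)–(3.456,2.000)
cell (3,2): code 0001 → (3.456,2.000)–(3.000,2.534)
total: 8 segments, chained into 1 closed loop(s), length Σ = 6.407318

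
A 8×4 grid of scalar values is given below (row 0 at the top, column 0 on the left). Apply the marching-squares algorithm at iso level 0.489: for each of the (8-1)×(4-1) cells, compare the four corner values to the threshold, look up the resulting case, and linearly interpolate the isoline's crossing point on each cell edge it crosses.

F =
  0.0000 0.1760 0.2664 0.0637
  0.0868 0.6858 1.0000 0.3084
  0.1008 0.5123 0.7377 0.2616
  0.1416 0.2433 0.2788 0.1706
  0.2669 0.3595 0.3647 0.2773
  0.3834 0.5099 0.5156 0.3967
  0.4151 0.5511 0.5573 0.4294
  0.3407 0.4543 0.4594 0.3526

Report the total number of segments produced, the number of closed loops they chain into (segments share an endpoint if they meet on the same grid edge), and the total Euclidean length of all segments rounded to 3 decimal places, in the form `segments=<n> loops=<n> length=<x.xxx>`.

cell (0,0): code 0100 → (0.614,1.000)–(1.000,0.671)
cell (0,1): code 1100 → (0.303,2.000)–(0.614,1.000)
cell (0,2): code 1000 → (1.000,2.739)–(0.303,2.000)
cell (1,0): code 0110 → (1.000,0.671)–(2.000,0.943)
cell (1,2): code 1001 → (2.000,2.522)–(1.000,2.739)
cell (2,0): code 0010 → (2.000,0.943)–(2.087,1.000)
cell (2,1): code 0011 → (2.087,1.000)–(2.542,2.000)
cell (2,2): code 0001 → (2.542,2.000)–(2.000,2.522)
cell (4,0): code 0100 → (4.861,1.000)–(5.000,0.835)
cell (4,1): code 1100 → (4.824,2.000)–(4.861,1.000)
cell (4,2): code 1000 → (5.000,2.224)–(4.824,2.000)
cell (5,0): code 0110 → (5.000,0.835)–(6.000,0.543)
cell (5,2): code 1001 → (6.000,2.534)–(5.000,2.224)
cell (6,0): code 0010 → (6.000,0.543)–(6.642,1.000)
cell (6,1): code 0011 → (6.642,1.000)–(6.698,2.000)
cell (6,2): code 0001 → (6.698,2.000)–(6.000,2.534)
total: 16 segments, chained into 2 closed loop(s), length Σ = 12.841538

segments=16 loops=2 length=12.842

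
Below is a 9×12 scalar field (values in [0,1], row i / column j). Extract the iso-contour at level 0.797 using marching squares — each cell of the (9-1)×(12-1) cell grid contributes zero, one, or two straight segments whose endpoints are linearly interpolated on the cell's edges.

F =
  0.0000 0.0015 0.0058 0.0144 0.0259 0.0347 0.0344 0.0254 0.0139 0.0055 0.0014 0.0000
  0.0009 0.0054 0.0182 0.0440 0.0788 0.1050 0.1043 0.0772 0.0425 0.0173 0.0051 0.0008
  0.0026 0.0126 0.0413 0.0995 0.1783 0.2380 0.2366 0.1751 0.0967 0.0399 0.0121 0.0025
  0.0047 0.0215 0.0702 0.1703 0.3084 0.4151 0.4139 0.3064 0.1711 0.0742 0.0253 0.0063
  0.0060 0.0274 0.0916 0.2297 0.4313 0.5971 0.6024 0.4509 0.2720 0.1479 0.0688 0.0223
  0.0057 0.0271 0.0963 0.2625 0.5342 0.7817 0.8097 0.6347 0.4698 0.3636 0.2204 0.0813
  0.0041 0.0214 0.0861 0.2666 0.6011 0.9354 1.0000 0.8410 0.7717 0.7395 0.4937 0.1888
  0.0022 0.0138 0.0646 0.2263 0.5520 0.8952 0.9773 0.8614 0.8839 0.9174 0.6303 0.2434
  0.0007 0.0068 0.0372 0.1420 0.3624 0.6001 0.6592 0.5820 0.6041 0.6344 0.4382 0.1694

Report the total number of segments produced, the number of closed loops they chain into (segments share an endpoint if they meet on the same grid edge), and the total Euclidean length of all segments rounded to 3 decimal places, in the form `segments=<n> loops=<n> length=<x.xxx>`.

segments=16 loops=1 length=12.351

cell (4,5): code 0100 → (4.939,6.000)–(5.000,5.546)
cell (4,6): code 1000 → (5.000,6.073)–(4.939,6.000)
cell (5,4): code 0100 → (5.100,5.000)–(6.000,4.586)
cell (5,5): code 1110 → (5.000,5.546)–(5.100,5.000)
cell (5,6): code 1101 → (5.787,7.000)–(5.000,6.073)
cell (5,7): code 1000 → (6.000,7.635)–(5.787,7.000)
cell (6,4): code 0110 → (6.000,4.586)–(7.000,4.714)
cell (6,7): code 1101 → (6.225,8.000)–(6.000,7.635)
cell (6,8): code 1100 → (6.323,9.000)–(6.225,8.000)
cell (6,9): code 1000 → (7.000,9.419)–(6.323,9.000)
cell (7,4): code 0010 → (7.000,4.714)–(7.333,5.000)
cell (7,5): code 0011 → (7.333,5.000)–(7.567,6.000)
cell (7,6): code 0011 → (7.567,6.000)–(7.230,7.000)
cell (7,7): code 0011 → (7.230,7.000)–(7.311,8.000)
cell (7,8): code 0011 → (7.311,8.000)–(7.425,9.000)
cell (7,9): code 0001 → (7.425,9.000)–(7.000,9.419)
total: 16 segments, chained into 1 closed loop(s), length Σ = 12.351379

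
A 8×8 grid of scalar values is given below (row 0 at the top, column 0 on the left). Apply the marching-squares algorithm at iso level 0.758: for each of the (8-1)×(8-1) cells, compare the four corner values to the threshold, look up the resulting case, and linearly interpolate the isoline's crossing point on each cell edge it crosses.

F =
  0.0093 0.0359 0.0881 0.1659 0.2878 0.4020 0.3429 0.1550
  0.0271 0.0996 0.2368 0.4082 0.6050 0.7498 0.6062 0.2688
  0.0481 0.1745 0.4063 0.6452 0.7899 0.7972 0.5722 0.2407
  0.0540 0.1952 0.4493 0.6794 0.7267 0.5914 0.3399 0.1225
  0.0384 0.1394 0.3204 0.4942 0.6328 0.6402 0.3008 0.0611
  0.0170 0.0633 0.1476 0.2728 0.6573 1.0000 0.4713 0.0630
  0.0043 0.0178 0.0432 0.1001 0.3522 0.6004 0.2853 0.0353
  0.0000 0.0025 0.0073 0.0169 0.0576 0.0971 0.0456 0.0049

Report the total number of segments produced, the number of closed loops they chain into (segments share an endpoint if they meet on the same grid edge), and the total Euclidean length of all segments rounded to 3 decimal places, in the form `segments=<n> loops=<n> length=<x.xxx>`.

cell (1,3): code 0100 → (1.827,4.000)–(2.000,3.780)
cell (1,4): code 1100 → (1.173,5.000)–(1.827,4.000)
cell (1,5): code 1000 → (2.000,5.174)–(1.173,5.000)
cell (2,3): code 0010 → (2.000,3.780)–(2.505,4.000)
cell (2,4): code 0011 → (2.505,4.000)–(2.190,5.000)
cell (2,5): code 0001 → (2.190,5.000)–(2.000,5.174)
cell (4,4): code 0100 → (4.327,5.000)–(5.000,4.294)
cell (4,5): code 1000 → (5.000,5.458)–(4.327,5.000)
cell (5,4): code 0010 → (5.000,4.294)–(5.606,5.000)
cell (5,5): code 0001 → (5.606,5.000)–(5.000,5.458)
total: 10 segments, chained into 2 closed loop(s), length Σ = 7.655565

segments=10 loops=2 length=7.656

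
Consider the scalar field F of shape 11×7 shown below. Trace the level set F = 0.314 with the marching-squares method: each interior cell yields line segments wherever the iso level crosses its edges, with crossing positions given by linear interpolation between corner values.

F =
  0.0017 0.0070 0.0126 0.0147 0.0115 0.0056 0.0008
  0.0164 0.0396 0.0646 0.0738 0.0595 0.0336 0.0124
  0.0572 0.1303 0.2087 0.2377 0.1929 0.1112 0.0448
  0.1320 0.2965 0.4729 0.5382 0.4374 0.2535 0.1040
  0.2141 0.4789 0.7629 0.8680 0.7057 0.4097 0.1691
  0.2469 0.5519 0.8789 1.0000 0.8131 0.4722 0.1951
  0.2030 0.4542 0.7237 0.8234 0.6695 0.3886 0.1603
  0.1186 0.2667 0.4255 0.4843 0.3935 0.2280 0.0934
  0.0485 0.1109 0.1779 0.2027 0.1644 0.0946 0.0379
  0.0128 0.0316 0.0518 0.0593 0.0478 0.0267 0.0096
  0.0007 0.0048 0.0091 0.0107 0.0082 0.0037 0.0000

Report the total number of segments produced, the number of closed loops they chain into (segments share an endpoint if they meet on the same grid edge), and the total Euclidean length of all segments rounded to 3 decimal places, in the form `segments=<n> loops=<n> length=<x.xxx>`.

cell (2,1): code 0100 → (2.399,2.000)–(3.000,1.099)
cell (2,2): code 1100 → (2.254,3.000)–(2.399,2.000)
cell (2,3): code 1100 → (2.495,4.000)–(2.254,3.000)
cell (2,4): code 1000 → (3.000,4.671)–(2.495,4.000)
cell (3,0): code 0100 → (3.096,1.000)–(4.000,0.377)
cell (3,1): code 1110 → (3.000,1.099)–(3.096,1.000)
cell (3,4): code 1101 → (3.387,5.000)–(3.000,4.671)
cell (3,5): code 1000 → (4.000,5.398)–(3.387,5.000)
cell (4,0): code 0110 → (4.000,0.377)–(5.000,0.220)
cell (4,5): code 1001 → (5.000,5.571)–(4.000,5.398)
cell (5,0): code 0110 → (5.000,0.220)–(6.000,0.442)
cell (5,5): code 1001 → (6.000,5.327)–(5.000,5.571)
cell (6,0): code 0010 → (6.000,0.442)–(6.748,1.000)
cell (6,1): code 0111 → (6.748,1.000)–(7.000,1.298)
cell (6,4): code 1011 → (7.000,4.480)–(6.465,5.000)
cell (6,5): code 0001 → (6.465,5.000)–(6.000,5.327)
cell (7,1): code 0010 → (7.000,1.298)–(7.450,2.000)
cell (7,2): code 0011 → (7.450,2.000)–(7.605,3.000)
cell (7,3): code 0011 → (7.605,3.000)–(7.347,4.000)
cell (7,4): code 0001 → (7.347,4.000)–(7.000,4.480)
total: 20 segments, chained into 1 closed loop(s), length Σ = 16.625957

segments=20 loops=1 length=16.626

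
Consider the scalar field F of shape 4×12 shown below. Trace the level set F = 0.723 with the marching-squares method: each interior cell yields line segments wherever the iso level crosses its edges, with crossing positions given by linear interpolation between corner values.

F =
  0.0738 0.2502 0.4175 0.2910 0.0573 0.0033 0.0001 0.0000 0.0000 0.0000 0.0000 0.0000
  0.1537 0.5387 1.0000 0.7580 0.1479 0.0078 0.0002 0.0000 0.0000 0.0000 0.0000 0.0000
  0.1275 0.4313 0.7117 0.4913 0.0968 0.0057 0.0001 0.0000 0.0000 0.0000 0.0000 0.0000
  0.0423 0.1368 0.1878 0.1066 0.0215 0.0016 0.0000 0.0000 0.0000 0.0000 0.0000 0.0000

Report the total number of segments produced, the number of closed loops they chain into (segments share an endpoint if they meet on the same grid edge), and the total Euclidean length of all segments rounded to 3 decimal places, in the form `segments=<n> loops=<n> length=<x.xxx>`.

cell (0,1): code 0100 → (0.524,2.000)–(1.000,1.400)
cell (0,2): code 1100 → (0.925,3.000)–(0.524,2.000)
cell (0,3): code 1000 → (1.000,3.057)–(0.925,3.000)
cell (1,1): code 0010 → (1.000,1.400)–(1.961,2.000)
cell (1,2): code 0011 → (1.961,2.000)–(1.131,3.000)
cell (1,3): code 0001 → (1.131,3.000)–(1.000,3.057)
total: 6 segments, chained into 1 closed loop(s), length Σ = 4.513143

segments=6 loops=1 length=4.513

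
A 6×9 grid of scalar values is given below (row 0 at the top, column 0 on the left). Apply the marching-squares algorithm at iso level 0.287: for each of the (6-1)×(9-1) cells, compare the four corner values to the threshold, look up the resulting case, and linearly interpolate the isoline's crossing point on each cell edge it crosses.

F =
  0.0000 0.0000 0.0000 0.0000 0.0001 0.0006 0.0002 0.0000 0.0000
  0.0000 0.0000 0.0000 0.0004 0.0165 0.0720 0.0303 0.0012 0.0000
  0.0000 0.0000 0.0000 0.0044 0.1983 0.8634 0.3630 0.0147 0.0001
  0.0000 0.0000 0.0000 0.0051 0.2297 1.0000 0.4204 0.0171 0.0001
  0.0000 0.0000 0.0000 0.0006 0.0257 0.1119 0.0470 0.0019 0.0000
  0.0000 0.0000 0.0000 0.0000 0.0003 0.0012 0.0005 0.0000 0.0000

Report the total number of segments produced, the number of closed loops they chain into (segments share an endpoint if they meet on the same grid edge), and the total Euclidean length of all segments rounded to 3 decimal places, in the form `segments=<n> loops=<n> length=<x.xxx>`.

segments=8 loops=1 length=7.381

cell (1,4): code 0100 → (1.272,5.000)–(2.000,4.133)
cell (1,5): code 1100 → (1.772,6.000)–(1.272,5.000)
cell (1,6): code 1000 → (2.000,6.218)–(1.772,6.000)
cell (2,4): code 0110 → (2.000,4.133)–(3.000,4.074)
cell (2,6): code 1001 → (3.000,6.331)–(2.000,6.218)
cell (3,4): code 0010 → (3.000,4.074)–(3.803,5.000)
cell (3,5): code 0011 → (3.803,5.000)–(3.357,6.000)
cell (3,6): code 0001 → (3.357,6.000)–(3.000,6.331)
total: 8 segments, chained into 1 closed loop(s), length Σ = 7.380915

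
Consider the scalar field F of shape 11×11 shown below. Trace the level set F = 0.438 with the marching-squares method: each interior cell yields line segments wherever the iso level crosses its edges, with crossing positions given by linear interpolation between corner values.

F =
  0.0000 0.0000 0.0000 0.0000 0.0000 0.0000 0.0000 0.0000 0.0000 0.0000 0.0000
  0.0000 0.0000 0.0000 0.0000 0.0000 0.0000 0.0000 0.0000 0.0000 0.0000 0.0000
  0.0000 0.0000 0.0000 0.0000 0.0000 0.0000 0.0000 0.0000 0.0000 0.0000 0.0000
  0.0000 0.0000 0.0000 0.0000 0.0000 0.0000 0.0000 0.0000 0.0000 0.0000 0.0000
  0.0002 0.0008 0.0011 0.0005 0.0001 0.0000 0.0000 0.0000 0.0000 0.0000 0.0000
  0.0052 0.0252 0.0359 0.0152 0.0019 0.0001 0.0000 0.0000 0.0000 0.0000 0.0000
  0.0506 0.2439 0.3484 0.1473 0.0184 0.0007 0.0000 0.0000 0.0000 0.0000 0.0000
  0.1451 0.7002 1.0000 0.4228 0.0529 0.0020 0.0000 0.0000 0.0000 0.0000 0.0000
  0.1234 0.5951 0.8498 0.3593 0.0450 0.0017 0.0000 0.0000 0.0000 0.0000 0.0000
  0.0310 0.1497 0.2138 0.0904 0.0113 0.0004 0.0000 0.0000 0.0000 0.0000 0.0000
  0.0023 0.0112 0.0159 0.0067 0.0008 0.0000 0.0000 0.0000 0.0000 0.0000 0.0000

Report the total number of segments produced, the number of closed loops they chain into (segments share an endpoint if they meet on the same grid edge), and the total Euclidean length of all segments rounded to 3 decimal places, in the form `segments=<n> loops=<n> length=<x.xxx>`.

segments=8 loops=1 length=7.692

cell (6,0): code 0100 → (6.425,1.000)–(7.000,0.528)
cell (6,1): code 1100 → (6.138,2.000)–(6.425,1.000)
cell (6,2): code 1000 → (7.000,2.974)–(6.138,2.000)
cell (7,0): code 0110 → (7.000,0.528)–(8.000,0.667)
cell (7,2): code 1001 → (8.000,2.840)–(7.000,2.974)
cell (8,0): code 0010 → (8.000,0.667)–(8.353,1.000)
cell (8,1): code 0011 → (8.353,1.000)–(8.647,2.000)
cell (8,2): code 0001 → (8.647,2.000)–(8.000,2.840)
total: 8 segments, chained into 1 closed loop(s), length Σ = 7.691676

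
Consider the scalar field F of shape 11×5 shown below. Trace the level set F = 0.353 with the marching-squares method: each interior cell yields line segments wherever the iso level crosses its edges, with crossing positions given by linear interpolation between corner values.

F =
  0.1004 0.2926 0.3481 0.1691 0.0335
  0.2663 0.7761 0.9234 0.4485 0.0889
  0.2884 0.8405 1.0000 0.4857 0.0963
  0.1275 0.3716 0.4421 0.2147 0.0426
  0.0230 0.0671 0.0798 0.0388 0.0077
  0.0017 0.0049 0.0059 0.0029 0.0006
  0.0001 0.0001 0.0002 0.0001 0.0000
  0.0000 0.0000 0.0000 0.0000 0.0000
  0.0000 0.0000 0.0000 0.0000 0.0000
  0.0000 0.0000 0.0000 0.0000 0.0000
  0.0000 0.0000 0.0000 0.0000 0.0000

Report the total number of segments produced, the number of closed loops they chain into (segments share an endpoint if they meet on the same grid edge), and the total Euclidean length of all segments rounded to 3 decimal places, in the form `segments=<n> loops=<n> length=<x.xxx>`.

segments=12 loops=1 length=10.095

cell (0,0): code 0100 → (0.125,1.000)–(1.000,0.170)
cell (0,1): code 1100 → (0.009,2.000)–(0.125,1.000)
cell (0,2): code 1100 → (0.658,3.000)–(0.009,2.000)
cell (0,3): code 1000 → (1.000,3.266)–(0.658,3.000)
cell (1,0): code 0110 → (1.000,0.170)–(2.000,0.117)
cell (1,3): code 1001 → (2.000,3.341)–(1.000,3.266)
cell (2,0): code 0110 → (2.000,0.117)–(3.000,0.924)
cell (2,2): code 1011 → (3.000,2.392)–(2.490,3.000)
cell (2,3): code 0001 → (2.490,3.000)–(2.000,3.341)
cell (3,0): code 0010 → (3.000,0.924)–(3.061,1.000)
cell (3,1): code 0011 → (3.061,1.000)–(3.246,2.000)
cell (3,2): code 0001 → (3.246,2.000)–(3.000,2.392)
total: 12 segments, chained into 1 closed loop(s), length Σ = 10.094983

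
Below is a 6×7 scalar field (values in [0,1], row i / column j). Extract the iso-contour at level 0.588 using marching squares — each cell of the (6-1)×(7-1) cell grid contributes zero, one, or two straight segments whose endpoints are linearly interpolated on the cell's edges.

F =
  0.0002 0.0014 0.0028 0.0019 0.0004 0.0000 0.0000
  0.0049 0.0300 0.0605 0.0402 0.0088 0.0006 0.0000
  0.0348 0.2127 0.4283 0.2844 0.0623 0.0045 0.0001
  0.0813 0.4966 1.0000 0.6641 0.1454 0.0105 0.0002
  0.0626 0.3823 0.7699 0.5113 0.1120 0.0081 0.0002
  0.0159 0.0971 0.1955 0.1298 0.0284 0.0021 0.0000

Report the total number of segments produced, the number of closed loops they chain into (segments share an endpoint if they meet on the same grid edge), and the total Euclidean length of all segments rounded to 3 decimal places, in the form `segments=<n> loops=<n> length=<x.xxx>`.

cell (2,1): code 0100 → (2.279,2.000)–(3.000,1.182)
cell (2,2): code 1100 → (2.800,3.000)–(2.279,2.000)
cell (2,3): code 1000 → (3.000,3.147)–(2.800,3.000)
cell (3,1): code 0110 → (3.000,1.182)–(4.000,1.531)
cell (3,2): code 1011 → (4.000,2.703)–(3.498,3.000)
cell (3,3): code 0001 → (3.498,3.000)–(3.000,3.147)
cell (4,1): code 0010 → (4.000,1.531)–(4.317,2.000)
cell (4,2): code 0001 → (4.317,2.000)–(4.000,2.703)
total: 8 segments, chained into 1 closed loop(s), length Σ = 5.965093

segments=8 loops=1 length=5.965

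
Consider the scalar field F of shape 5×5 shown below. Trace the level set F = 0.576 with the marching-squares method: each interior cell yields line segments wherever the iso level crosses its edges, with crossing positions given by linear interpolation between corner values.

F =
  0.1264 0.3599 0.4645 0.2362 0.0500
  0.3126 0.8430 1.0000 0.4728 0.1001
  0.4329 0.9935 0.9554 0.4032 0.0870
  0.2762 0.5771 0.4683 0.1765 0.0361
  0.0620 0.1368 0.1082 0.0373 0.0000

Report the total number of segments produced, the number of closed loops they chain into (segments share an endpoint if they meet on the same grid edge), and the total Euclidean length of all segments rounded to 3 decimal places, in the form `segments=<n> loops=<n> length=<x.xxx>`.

cell (0,0): code 0100 → (0.447,1.000)–(1.000,0.497)
cell (0,1): code 1100 → (0.208,2.000)–(0.447,1.000)
cell (0,2): code 1000 → (1.000,2.804)–(0.208,2.000)
cell (1,0): code 0110 → (1.000,0.497)–(2.000,0.255)
cell (1,2): code 1001 → (2.000,2.687)–(1.000,2.804)
cell (2,0): code 0110 → (2.000,0.255)–(3.000,0.996)
cell (2,1): code 1011 → (3.000,1.010)–(2.779,2.000)
cell (2,2): code 0001 → (2.779,2.000)–(2.000,2.687)
cell (3,0): code 0010 → (3.000,0.996)–(3.002,1.000)
cell (3,1): code 0001 → (3.002,1.000)–(3.000,1.010)
total: 10 segments, chained into 1 closed loop(s), length Σ = 8.252331

segments=10 loops=1 length=8.252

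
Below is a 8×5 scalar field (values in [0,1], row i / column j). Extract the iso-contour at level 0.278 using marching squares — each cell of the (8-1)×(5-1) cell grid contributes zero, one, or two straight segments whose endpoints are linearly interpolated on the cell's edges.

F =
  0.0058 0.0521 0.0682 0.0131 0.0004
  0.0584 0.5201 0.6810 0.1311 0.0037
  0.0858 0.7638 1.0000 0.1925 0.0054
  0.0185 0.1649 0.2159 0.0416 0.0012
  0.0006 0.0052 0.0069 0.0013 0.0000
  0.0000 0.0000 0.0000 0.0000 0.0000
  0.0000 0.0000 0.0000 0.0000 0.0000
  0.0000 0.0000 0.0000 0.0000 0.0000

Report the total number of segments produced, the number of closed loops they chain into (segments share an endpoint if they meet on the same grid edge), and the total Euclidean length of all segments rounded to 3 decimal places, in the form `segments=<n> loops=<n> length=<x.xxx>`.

segments=8 loops=1 length=8.134

cell (0,0): code 0100 → (0.483,1.000)–(1.000,0.476)
cell (0,1): code 1100 → (0.342,2.000)–(0.483,1.000)
cell (0,2): code 1000 → (1.000,2.733)–(0.342,2.000)
cell (1,0): code 0110 → (1.000,0.476)–(2.000,0.283)
cell (1,2): code 1001 → (2.000,2.894)–(1.000,2.733)
cell (2,0): code 0010 → (2.000,0.283)–(2.811,1.000)
cell (2,1): code 0011 → (2.811,1.000)–(2.921,2.000)
cell (2,2): code 0001 → (2.921,2.000)–(2.000,2.894)
total: 8 segments, chained into 1 closed loop(s), length Σ = 8.134042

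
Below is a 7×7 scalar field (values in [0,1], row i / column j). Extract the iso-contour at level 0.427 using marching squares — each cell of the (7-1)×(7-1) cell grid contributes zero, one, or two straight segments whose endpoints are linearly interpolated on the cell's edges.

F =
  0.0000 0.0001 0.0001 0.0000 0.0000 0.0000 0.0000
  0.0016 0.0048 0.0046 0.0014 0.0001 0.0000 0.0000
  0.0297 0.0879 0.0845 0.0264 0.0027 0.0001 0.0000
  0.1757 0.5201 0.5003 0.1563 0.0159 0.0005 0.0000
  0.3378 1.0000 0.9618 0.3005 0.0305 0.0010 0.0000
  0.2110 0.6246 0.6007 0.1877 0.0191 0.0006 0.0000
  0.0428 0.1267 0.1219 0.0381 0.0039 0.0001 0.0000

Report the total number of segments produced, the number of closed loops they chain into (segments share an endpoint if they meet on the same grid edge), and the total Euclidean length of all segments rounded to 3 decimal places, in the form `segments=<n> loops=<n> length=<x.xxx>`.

cell (2,0): code 0100 → (2.785,1.000)–(3.000,0.730)
cell (2,1): code 1100 → (2.824,2.000)–(2.785,1.000)
cell (2,2): code 1000 → (3.000,2.213)–(2.824,2.000)
cell (3,0): code 0110 → (3.000,0.730)–(4.000,0.135)
cell (3,2): code 1001 → (4.000,2.809)–(3.000,2.213)
cell (4,0): code 0110 → (4.000,0.135)–(5.000,0.522)
cell (4,2): code 1001 → (5.000,2.421)–(4.000,2.809)
cell (5,0): code 0010 → (5.000,0.522)–(5.397,1.000)
cell (5,1): code 0011 → (5.397,1.000)–(5.363,2.000)
cell (5,2): code 0001 → (5.363,2.000)–(5.000,2.421)
total: 10 segments, chained into 1 closed loop(s), length Σ = 8.272778

segments=10 loops=1 length=8.273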